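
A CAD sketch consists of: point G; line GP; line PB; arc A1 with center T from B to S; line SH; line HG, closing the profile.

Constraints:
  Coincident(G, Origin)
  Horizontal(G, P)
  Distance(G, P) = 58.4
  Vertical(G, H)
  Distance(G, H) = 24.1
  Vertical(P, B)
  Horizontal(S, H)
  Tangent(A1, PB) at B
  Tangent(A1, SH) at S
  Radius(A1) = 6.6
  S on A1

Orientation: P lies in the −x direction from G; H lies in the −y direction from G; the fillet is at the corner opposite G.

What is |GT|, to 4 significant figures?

54.68

G is at the origin; GP is horizontal with |GP| = 58.4 and P on the −x side, so P = (-58.40, 0.000). GH is vertical with |GH| = 24.1 and H on the −y side, so H = (0.000, -24.10). The virtual corner opposite G is at (-58.40, -24.10). Tangency of A1 to PB means the radius TB is perpendicular to PB and the tangent condition forces TS to be normal to SH, with radius 6.6, so the center T sits 6.6 in from both sides at T = (-51.80, -17.50). Then |GT| = |T − G| = 54.68.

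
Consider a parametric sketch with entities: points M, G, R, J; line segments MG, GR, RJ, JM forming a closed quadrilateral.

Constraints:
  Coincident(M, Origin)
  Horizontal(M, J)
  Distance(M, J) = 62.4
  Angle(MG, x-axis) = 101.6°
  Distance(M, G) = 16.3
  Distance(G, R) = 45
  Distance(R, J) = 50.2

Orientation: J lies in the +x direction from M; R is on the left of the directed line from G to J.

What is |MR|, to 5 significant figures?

53.449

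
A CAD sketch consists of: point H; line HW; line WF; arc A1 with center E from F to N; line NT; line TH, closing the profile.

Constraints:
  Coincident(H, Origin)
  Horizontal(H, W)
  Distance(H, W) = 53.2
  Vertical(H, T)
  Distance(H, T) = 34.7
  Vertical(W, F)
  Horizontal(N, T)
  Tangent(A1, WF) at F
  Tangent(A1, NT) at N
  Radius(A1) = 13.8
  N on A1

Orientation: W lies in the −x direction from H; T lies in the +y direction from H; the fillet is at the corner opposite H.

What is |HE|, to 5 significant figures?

44.600

HT is vertical with |HT| = 34.7 and T on the +y side, so T = (0.0000, 34.700). The virtual corner opposite H is at (-53.200, 34.700). Since A1 is tangent to WF there, EF ⟂ WF and tangency of A1 to NT means the radius EN is perpendicular to NT, with radius 13.8, so the center E sits 13.8 in from both sides at E = (-39.400, 20.900). Then |HE| = |E − H| = 44.600.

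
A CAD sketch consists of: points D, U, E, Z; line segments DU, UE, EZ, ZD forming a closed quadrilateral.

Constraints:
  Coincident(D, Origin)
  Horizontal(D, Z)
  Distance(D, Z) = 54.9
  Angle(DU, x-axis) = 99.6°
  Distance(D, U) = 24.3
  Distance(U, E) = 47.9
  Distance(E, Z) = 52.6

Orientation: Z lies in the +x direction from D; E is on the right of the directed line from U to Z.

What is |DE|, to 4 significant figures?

23.73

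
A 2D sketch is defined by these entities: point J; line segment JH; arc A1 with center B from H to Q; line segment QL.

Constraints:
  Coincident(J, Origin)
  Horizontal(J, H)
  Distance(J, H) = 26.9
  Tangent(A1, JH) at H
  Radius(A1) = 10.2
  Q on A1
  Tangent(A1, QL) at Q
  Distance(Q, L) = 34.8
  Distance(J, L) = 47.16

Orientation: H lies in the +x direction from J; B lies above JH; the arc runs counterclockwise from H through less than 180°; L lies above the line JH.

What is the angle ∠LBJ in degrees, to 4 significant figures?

92.23°

Checks: |BQ| = 10.20 ✓; ∠(BQ, QL) = 90.00° ✓; |QL| = 34.80 ✓; |JL| = 47.16 ✓.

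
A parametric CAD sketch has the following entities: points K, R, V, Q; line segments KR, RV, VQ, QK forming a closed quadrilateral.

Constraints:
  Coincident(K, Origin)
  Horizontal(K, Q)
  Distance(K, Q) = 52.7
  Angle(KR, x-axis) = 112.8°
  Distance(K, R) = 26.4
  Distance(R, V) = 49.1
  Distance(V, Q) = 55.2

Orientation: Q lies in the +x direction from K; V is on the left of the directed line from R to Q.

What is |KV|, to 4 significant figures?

59.58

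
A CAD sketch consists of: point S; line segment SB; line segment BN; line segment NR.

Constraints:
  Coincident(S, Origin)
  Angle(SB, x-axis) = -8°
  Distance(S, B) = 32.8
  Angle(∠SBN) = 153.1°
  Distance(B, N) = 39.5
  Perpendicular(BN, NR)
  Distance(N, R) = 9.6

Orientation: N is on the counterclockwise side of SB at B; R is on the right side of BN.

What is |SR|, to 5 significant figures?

72.966

∠SBN = 153.1°, so BN runs at -8.0° + (180° − 153.1°) = 18.900° from the x-axis; with |BN| = 39.5, N = B + 39.5·(cos 18.900°, sin 18.900°) = (69.851, 8.2299). The perpendicularity gives NR at right angles to BN; with |NR| = 9.6 on the right of BN, R = N + 9.6·(0.32392, -0.94609) = (72.961, -0.85256). Then |SR| = |R − S| = 72.966.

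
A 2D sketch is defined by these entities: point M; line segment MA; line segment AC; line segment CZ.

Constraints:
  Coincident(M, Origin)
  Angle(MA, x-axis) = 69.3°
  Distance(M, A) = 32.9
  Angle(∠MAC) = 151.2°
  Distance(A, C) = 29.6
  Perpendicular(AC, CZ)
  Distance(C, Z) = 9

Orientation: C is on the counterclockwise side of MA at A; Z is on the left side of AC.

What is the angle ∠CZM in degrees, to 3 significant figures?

96.7°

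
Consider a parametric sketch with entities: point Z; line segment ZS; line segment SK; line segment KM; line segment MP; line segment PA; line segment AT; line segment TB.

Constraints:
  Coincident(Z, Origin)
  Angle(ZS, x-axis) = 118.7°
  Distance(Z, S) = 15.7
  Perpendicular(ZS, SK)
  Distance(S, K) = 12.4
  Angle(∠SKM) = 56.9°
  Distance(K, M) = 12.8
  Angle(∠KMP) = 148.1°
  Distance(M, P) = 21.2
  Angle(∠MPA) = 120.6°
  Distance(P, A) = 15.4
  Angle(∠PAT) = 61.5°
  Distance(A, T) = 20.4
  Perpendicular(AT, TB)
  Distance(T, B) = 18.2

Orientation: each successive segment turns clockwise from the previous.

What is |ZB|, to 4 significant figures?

2.191

∠PAT = 61.5° gives AT at 55.80° from the x-axis; with |AT| = 20.4, T = (-14.05, 8.280). The perpendicularity gives TB at right angles to AT, so TB runs at -34.20°; with |TB| = 18.2, B = (0.9999, -1.950). Then |ZB| = |B − Z| = 2.191.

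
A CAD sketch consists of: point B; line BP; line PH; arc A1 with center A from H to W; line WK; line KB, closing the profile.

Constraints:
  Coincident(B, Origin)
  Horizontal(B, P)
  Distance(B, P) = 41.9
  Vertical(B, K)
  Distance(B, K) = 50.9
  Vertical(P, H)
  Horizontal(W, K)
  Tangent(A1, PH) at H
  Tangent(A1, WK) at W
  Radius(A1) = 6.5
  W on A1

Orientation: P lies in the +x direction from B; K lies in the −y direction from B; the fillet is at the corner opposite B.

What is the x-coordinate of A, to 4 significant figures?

35.40

B is at the origin; BP is horizontal with |BP| = 41.9 and P on the +x side, so P = (41.90, 0.000). B and K share the same x with |BK| = 50.9 and K on the −y side, so K = (0.000, -50.90). The virtual corner opposite B is at (41.90, -50.90). A1 meets PH tangentially, so AH is at right angles to PH and since A1 is tangent to WK there, AW ⟂ WK, with radius 6.5, so the center A sits 6.5 in from both sides at A = (35.40, -44.40). So A.x = 35.40.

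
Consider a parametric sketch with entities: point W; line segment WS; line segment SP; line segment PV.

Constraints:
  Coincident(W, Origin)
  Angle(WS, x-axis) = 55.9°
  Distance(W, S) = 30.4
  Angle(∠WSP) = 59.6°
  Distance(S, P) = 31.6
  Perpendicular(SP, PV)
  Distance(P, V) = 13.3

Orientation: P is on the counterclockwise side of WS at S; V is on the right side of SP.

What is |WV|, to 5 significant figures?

42.718

W is at the origin; WS runs at 55.9° with length 30.4, so S = 30.4·(cos 55.9°, sin 55.9°) = (17.043, 25.173). ∠WSP = 59.6°, so SP runs at 55.9° + (180° − 59.6°) = 176.30° from the x-axis; with |SP| = 31.6, P = S + 31.6·(cos 176.30°, sin 176.30°) = (-14.491, 27.212). The perpendicularity gives PV at right angles to SP; with |PV| = 13.3 on the right of SP, V = P + 13.3·(0.064532, 0.99792) = (-13.632, 40.485). Then |WV| = |V − W| = 42.718.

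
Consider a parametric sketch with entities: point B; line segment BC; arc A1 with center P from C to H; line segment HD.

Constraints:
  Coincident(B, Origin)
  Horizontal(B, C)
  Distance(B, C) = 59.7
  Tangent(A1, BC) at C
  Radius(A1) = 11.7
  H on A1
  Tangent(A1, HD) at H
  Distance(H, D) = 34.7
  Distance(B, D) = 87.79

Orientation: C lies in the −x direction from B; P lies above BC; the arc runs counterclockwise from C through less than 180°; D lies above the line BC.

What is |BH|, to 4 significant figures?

55.04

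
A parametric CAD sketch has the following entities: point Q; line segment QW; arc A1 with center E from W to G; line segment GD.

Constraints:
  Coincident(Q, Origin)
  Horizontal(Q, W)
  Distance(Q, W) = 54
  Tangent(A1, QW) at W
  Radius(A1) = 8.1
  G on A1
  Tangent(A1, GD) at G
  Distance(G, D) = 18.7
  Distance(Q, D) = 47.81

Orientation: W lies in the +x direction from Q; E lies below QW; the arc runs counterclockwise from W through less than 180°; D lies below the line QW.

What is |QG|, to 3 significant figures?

46.6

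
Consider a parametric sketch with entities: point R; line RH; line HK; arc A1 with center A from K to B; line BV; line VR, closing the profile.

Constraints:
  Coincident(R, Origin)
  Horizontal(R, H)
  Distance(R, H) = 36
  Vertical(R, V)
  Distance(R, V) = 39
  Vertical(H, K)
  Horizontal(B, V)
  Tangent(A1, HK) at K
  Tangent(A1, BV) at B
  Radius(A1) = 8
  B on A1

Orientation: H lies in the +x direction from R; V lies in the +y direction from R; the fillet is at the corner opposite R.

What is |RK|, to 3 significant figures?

47.5

R is at the origin; R and H share the same y with |RH| = 36.0 and H on the +x side, so H = (36.0, 0.00). RV is vertical with |RV| = 39.0 and V on the +y side, so V = (0.00, 39.0). The virtual corner opposite R is at (36.0, 39.0). The tangent condition forces AK to be normal to HK and tangency of A1 to BV means the radius AB is perpendicular to BV, with radius 8.0, so the center A sits 8.0 in from both sides at A = (28.0, 31.0). That places the tangent points at K = (36.0, 31.0) on HK and B = (28.0, 39.0) on BV. Then |RK| = |K − R| = 47.5.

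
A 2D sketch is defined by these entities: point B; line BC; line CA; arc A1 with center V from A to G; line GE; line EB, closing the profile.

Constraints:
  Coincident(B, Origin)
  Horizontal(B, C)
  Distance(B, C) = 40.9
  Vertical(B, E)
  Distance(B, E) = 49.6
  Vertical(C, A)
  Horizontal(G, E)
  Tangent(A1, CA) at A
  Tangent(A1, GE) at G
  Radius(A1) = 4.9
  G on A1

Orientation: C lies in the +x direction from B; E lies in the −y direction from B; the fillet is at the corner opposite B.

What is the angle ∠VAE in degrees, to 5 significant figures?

6.8317°

B is at the origin; B and C share the same y with |BC| = 40.9 and C on the +x side, so C = (40.900, 0.0000). BE is vertical with |BE| = 49.6 and E on the −y side, so E = (0.0000, -49.600). The virtual corner opposite B is at (40.900, -49.600). A1 meets CA tangentially, so VA is at right angles to CA and the tangent condition forces VG to be normal to GE, with radius 4.9, so the center V sits 4.9 in from both sides at V = (36.000, -44.700). That places the tangent points at A = (40.900, -44.700) on CA and G = (36.000, -49.600) on GE. Then cos ∠VAE = AV·AE / (|AV||AE|), giving 6.8317°.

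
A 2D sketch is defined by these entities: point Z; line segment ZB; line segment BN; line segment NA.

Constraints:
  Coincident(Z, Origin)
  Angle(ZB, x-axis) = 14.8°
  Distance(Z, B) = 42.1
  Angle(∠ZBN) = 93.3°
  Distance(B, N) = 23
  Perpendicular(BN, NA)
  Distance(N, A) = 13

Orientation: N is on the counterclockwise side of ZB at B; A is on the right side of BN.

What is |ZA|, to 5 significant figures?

60.619

Z is at the origin; ZB runs at 14.8° with length 42.1, so B = 42.1·(cos 14.8°, sin 14.8°) = (40.703, 10.754). ∠ZBN = 93.3°, so BN runs at 14.8° + (180° − 93.3°) = 101.50° from the x-axis; with |BN| = 23.0, N = B + 23.0·(cos 101.50°, sin 101.50°) = (36.118, 33.293). BN ⟂ NA; with |NA| = 13.0 on the right of BN, A = N + 13.0·(0.97992, 0.19937) = (48.857, 35.884). Then |ZA| = |A − Z| = 60.619.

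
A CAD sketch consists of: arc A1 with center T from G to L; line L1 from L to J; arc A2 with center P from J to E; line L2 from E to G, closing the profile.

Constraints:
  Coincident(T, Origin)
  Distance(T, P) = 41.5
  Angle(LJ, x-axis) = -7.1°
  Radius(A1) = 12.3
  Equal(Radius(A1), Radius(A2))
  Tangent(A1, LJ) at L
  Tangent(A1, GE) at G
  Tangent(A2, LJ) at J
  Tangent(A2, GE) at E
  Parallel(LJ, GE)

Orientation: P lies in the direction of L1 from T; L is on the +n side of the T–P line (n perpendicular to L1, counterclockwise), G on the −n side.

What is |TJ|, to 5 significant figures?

43.284

Tangency of A1 to both parallel lines with radius 12.3 puts L and G at T ± 12.3·n: L = (1.5203, 12.206), G = (-1.5203, -12.206). Equal radii place J and E the same way about P: J = P + 12.3·n = (42.702, 7.0762), E = P − 12.3·n = (39.661, -17.335). Then |TJ| = |J − T| = 43.284.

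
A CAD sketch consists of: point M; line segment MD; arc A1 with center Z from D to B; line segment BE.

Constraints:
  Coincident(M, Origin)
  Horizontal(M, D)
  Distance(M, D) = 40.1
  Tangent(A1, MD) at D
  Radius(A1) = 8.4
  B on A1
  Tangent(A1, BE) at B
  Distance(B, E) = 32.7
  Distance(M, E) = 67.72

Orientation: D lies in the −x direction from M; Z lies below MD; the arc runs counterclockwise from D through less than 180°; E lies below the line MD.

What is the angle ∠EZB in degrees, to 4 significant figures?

75.59°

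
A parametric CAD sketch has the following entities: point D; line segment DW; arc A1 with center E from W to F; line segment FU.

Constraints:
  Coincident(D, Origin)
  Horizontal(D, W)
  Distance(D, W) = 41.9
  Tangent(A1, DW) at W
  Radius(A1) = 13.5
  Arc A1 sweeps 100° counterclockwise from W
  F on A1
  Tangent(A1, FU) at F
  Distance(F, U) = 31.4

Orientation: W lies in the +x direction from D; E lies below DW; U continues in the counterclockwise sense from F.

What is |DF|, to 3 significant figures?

32.7

D is at the origin; DW is horizontal with |DW| = 41.9 and W on the +x side, so W = (41.9, 0.00). Since A1 is tangent to DW there, EW ⟂ DW, so E = W + (0, -13.5) = (41.9, -13.5). On A1, W sits at bearing 90° from E; a 100° counterclockwise sweep puts F at bearing 190°, so F = E + 13.5·(cos 190°, sin 190°) = (28.6, -15.8). Then |DF| = |F − D| = 32.7.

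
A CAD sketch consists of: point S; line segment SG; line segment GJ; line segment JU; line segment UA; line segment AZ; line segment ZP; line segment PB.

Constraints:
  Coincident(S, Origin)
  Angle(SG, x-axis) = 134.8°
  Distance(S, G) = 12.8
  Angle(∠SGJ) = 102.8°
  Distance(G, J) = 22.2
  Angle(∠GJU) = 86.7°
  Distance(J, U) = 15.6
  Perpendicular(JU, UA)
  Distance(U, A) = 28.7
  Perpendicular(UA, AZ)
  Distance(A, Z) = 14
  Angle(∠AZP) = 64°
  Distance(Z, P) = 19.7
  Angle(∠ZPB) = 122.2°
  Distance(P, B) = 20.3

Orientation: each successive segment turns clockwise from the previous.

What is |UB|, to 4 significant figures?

17.23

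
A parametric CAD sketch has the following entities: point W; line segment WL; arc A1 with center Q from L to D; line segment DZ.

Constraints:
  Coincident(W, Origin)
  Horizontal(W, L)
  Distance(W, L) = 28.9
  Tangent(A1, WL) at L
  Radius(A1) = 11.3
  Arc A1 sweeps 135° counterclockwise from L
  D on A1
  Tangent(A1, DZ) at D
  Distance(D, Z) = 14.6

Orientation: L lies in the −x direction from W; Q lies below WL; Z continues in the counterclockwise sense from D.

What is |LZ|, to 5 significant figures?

29.706

On A1, L sits at bearing 90° from Q; a 135° counterclockwise sweep puts D at bearing 225°, so D = Q + 11.3·(cos 225°, sin 225°) = (-36.890, -19.290). The tangent condition forces QD to be normal to DZ, so DZ runs along (−sin 225°, cos 225°); with |DZ| = 14.6, Z = (-26.567, -29.614). Then |LZ| = |Z − L| = 29.706.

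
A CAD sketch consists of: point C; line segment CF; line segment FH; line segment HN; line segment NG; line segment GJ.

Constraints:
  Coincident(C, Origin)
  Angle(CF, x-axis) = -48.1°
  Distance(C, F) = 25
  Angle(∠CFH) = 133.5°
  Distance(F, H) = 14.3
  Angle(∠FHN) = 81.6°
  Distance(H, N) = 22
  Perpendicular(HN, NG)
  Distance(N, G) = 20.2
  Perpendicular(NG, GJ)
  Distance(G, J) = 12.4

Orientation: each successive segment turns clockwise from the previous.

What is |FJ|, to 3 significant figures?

9.65

C is at the origin; CF runs at -48.1° with length 25.0, so F = (16.7, -18.6). ∠CFH = 133.5° gives FH at -94.6° from the x-axis; with |FH| = 14.3, H = (15.5, -32.9). ∠FHN = 81.6° gives HN at 167° from the x-axis; with |HN| = 22.0, N = (-5.89, -27.9). The perpendicularity gives NG at right angles to HN, so NG runs at 77.0°; with |NG| = 20.2, G = (-1.34, -8.23). The perpendicularity gives GJ at right angles to NG, so GJ runs at -13.0°; with |GJ| = 12.4, J = (10.7, -11.0). Then |FJ| = |J − F| = 9.65.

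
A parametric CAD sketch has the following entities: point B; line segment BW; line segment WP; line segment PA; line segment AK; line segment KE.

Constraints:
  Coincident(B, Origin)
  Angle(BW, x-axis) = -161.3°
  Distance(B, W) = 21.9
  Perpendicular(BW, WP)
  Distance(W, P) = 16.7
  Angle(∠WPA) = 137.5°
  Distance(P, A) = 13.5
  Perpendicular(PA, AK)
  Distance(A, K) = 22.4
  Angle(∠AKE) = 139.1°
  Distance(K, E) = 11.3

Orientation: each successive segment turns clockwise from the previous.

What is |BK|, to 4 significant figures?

12.11

B is at the origin; BW runs at -161.3° with length 21.9, so W = (-20.74, -7.021). BW ⟂ WP, so WP runs at 108.7°; with |WP| = 16.7, P = (-26.10, 8.797). ∠WPA = 137.5° gives PA at 66.20° from the x-axis; with |PA| = 13.5, A = (-20.65, 21.15). PA is perpendicular to AK, so AK runs at -23.80°; with |AK| = 22.4, K = (-0.1552, 12.11). Then |BK| = |K − B| = 12.11.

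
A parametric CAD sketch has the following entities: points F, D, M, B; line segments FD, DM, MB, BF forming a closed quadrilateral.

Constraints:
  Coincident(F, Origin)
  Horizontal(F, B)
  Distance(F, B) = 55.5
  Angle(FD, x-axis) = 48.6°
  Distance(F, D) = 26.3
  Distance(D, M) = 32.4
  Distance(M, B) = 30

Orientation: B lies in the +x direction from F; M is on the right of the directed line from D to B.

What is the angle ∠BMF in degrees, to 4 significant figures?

136.7°

F is at the origin; F and B share the same y with |FB| = 55.5 and B in +x, so B = (55.5, 0). FD runs at 48.6° with |FD| = 26.3, so D = (17.39, 19.73). M is determined by |DM| = 32.4 and |MB| = 30.0 together: it lies at the intersection of circle(D, 32.4) and circle(B, 30.0). With |DB| = 42.91, the foot of the radical line on DB is 23.20 from D and the perpendicular offset is √(32.4² − 23.20²) = 22.62. Taking the right-of-DB solution: M = (27.60, -11.02).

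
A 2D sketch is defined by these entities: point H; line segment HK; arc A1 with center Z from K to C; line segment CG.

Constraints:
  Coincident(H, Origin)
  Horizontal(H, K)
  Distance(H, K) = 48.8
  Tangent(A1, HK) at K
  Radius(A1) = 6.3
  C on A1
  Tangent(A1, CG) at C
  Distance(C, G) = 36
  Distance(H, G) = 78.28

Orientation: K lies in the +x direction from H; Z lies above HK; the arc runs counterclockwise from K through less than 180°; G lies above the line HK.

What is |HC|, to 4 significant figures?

54.69

H is at the origin; HK is horizontal with |HK| = 48.8 and K on the +x side, so K = (48.80, 0.000). Since A1 is tangent to HK there, ZK ⟂ HK, so Z = K + (0, 6.3) = (48.80, 6.300). Since ZC ⟂ CG (tangency), |ZG| = √(6.3² + 36.0²) = 36.55 regardless of where C sits on A1. So G lies on both circle(H, 78.28) and circle(Z, 36.55); the above-HK intersection is G = (69.18, 36.64). C is the foot of the tangent from G: C = (54.56, 3.742).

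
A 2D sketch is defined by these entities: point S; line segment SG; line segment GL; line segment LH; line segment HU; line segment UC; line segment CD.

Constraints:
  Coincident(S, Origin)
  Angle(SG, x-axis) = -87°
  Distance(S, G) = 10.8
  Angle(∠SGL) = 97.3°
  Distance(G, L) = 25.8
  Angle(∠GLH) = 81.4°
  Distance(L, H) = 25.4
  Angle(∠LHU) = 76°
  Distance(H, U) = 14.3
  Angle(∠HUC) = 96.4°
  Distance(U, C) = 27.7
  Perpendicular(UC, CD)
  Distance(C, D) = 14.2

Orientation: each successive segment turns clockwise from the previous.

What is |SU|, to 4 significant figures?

13.52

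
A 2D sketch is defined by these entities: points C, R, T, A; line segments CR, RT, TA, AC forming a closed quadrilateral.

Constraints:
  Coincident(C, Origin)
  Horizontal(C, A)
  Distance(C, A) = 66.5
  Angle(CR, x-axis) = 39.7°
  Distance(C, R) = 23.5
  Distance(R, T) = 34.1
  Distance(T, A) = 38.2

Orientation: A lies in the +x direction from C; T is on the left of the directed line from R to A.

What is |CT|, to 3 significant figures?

57.5

Checks: |RT| = 34.10 ✓; |TA| = 38.20 ✓.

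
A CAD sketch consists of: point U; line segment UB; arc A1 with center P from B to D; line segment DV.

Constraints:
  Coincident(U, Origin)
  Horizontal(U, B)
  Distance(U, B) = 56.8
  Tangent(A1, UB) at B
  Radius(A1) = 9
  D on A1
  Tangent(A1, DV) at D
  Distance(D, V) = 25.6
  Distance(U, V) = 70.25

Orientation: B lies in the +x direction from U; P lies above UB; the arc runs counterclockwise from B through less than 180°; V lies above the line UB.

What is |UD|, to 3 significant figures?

66.5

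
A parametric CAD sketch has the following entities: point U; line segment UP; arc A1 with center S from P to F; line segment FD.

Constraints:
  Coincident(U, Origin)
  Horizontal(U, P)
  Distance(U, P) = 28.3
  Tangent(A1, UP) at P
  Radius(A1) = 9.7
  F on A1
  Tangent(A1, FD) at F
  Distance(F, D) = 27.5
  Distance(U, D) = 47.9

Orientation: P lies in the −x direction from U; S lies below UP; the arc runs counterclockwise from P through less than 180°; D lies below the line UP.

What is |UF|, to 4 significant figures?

39.61

Checks: |UP| = 28.30 ✓; |SF| = 9.700 ✓; ∠(SF, FD) = 90.00° ✓; |FD| = 27.50 ✓; |UD| = 47.90 ✓.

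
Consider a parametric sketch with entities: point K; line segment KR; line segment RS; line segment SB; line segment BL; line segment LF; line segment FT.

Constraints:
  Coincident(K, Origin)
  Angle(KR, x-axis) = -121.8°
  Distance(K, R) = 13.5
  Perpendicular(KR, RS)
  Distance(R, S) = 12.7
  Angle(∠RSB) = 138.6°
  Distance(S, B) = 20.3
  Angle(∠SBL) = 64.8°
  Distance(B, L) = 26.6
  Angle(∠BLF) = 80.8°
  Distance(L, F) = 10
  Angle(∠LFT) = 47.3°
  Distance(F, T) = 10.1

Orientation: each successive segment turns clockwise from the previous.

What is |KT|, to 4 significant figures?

11.41

K is at the origin; KR runs at -121.8° with length 13.5, so R = (-7.114, -11.47). The perpendicularity gives RS at right angles to KR, so RS runs at 148.2°; with |RS| = 12.7, S = (-17.91, -4.781). ∠RSB = 138.6° gives SB at 106.8° from the x-axis; with |SB| = 20.3, B = (-23.77, 14.65). ∠SBL = 64.8° gives BL at -8.400° from the x-axis; with |BL| = 26.6, L = (2.540, 10.77). ∠BLF = 80.8° gives LF at -107.6° from the x-axis; with |LF| = 10.0, F = (-0.4839, 1.235). ∠LFT = 47.3° gives FT at 119.7° from the x-axis; with |FT| = 10.1, T = (-5.488, 10.01). Then |KT| = |T − K| = 11.41.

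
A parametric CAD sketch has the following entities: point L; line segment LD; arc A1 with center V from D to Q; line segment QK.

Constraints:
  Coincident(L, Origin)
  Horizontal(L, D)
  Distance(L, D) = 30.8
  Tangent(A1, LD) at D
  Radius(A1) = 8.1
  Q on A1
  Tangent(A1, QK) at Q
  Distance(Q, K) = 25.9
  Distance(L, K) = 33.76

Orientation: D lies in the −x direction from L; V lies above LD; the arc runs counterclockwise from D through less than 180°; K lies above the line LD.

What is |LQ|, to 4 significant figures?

23.77

Checks: |VQ| = 8.100 ✓; ∠(VQ, QK) = 90.00° ✓; |QK| = 25.90 ✓; |LK| = 33.76 ✓.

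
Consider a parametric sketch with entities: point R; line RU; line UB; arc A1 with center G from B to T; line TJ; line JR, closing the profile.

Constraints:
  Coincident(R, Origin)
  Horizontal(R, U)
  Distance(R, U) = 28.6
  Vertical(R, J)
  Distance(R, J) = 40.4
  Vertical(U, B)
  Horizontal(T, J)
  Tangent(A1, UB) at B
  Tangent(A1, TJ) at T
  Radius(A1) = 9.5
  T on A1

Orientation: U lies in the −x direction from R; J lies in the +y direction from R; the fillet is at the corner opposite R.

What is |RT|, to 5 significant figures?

44.687

The virtual corner opposite R is at (-28.600, 40.400). Since A1 is tangent to UB there, GB ⟂ UB and the tangent condition forces GT to be normal to TJ, with radius 9.5, so the center G sits 9.5 in from both sides at G = (-19.100, 30.900). That places the tangent points at B = (-28.600, 30.900) on UB and T = (-19.100, 40.400) on TJ. Then |RT| = |T − R| = 44.687.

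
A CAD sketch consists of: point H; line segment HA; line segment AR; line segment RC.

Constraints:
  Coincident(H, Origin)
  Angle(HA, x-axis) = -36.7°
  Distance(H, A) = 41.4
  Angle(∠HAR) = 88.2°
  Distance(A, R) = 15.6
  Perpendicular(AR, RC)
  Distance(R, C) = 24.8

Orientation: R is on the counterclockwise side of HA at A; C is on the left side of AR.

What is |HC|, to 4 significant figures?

21.89

∠HAR = 88.2°, so AR runs at -36.7° + (180° − 88.2°) = 55.10° from the x-axis; with |AR| = 15.6, R = A + 15.6·(cos 55.10°, sin 55.10°) = (42.12, -11.95). The perpendicularity gives RC at right angles to AR; with |RC| = 24.8 on the left of AR, C = R + 24.8·(-0.8202, 0.5721) = (21.78, 2.242). Then |HC| = |C − H| = 21.89.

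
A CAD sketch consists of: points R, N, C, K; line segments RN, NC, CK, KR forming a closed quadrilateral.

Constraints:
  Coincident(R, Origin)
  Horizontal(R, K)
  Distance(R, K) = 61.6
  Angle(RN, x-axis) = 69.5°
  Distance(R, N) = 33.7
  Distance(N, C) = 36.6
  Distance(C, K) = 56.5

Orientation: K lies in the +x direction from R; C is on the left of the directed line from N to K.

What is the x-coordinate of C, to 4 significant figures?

41.59

Checks: R = (0.00, 0.00) ✓; |NC| = 36.60 ✓; |CK| = 56.50 ✓.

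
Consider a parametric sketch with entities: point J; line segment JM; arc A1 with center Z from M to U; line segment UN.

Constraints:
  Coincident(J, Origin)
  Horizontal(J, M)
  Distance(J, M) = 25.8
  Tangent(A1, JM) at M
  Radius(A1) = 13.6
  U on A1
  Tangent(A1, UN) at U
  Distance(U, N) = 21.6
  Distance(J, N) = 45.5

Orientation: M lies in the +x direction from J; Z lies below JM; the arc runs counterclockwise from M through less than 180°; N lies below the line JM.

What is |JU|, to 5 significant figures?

24.007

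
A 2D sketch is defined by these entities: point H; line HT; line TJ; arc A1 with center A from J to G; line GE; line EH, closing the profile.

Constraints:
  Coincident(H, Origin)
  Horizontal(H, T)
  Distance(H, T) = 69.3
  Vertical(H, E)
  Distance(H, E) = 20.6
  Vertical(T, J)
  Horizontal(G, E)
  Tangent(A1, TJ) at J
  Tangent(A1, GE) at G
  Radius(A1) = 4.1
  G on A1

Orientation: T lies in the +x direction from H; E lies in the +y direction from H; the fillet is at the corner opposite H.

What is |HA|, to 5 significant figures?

67.255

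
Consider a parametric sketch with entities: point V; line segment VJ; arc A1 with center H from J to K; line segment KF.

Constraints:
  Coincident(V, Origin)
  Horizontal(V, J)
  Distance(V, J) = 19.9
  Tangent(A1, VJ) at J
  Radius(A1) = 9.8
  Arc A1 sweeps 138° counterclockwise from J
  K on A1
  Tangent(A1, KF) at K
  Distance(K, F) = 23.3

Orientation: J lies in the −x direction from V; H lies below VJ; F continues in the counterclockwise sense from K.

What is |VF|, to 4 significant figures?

33.93

V is at the origin; VJ is horizontal with |VJ| = 19.9 and J on the −x side, so J = (-19.90, 0.000). The tangent condition forces HJ to be normal to VJ, so H = J + (0, -9.8) = (-19.90, -9.800). On A1, J sits at bearing 90° from H; a 138° counterclockwise sweep puts K at bearing 228°, so K = H + 9.8·(cos 228°, sin 228°) = (-26.46, -17.08). Since A1 is tangent to KF there, HK ⟂ KF, so KF runs along (−sin 228°, cos 228°); with |KF| = 23.3, F = (-9.142, -32.67). Then |VF| = |F − V| = 33.93.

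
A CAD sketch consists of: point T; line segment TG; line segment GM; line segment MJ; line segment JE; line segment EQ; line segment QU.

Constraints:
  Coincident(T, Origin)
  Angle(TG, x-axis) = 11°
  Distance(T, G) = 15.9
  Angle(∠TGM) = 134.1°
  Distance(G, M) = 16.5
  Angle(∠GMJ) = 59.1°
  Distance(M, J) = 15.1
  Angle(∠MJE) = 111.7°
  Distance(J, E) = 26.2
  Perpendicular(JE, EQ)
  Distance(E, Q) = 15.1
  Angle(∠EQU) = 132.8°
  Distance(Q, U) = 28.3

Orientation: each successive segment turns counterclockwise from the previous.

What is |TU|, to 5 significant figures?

38.739

T is at the origin; TG runs at 11.0° with length 15.9, so G = (15.608, 3.0339). ∠TGM = 134.1° gives GM at 56.900° from the x-axis; with |GM| = 16.5, M = (24.619, 16.856). ∠GMJ = 59.1° gives MJ at 177.80° from the x-axis; with |MJ| = 15.1, J = (9.5297, 17.436). ∠MJE = 111.7° gives JE at -113.90° from the x-axis; with |JE| = 26.2, E = (-1.0850, -6.5176). JE is perpendicular to EQ, so EQ runs at -23.900°; with |EQ| = 15.1, Q = (12.720, -12.635). ∠EQU = 132.8° gives QU at 23.300° from the x-axis; with |QU| = 28.3, U = (38.712, -1.4413). Then |TU| = |U − T| = 38.739.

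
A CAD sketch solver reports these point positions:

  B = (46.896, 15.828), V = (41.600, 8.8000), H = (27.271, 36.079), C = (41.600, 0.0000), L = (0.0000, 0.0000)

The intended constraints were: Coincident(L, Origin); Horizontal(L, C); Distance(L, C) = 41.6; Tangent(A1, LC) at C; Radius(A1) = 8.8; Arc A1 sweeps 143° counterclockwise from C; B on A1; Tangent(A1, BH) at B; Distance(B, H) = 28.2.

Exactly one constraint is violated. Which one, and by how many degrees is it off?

Tangent(A1, BH) at B — off by 8.90°.

L = (0.00, 0.00) ✓; L.y = 0.00, C.y = 0.00 ✓; |LC| = 41.60 ✓; ∠(VC, CL) = 90.00° ✓; |VC| = 8.800 ✓; bearing(V→B) − bearing(V→C) = 143.0° ✓; |VB| = 8.800 ✓; ∠(VB, BH) = 98.90° ✗; |BH| = 28.20 ✓.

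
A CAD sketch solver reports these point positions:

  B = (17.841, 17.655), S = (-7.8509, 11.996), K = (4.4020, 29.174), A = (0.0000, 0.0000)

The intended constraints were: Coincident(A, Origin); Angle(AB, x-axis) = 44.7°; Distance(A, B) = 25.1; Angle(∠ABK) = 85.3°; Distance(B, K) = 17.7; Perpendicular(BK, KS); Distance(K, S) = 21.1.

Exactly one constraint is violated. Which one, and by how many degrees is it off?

Perpendicular(BK, KS) — off by 5.10°.

A = (0.00, 0.00) ✓; AB at 44.70° ✓; |AB| = 25.10 ✓; ∠ABK = 85.30° ✓; |BK| = 17.70 ✓; ∠(BK, KS) = 95.10° ✗; |KS| = 21.10 ✓.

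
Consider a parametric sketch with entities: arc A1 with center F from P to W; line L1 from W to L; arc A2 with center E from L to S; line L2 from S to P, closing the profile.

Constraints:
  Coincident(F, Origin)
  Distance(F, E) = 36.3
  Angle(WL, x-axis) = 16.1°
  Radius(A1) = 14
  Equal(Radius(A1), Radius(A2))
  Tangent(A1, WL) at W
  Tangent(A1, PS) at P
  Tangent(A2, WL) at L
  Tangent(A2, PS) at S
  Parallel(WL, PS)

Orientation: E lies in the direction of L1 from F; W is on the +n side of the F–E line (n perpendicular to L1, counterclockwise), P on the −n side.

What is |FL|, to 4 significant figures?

38.91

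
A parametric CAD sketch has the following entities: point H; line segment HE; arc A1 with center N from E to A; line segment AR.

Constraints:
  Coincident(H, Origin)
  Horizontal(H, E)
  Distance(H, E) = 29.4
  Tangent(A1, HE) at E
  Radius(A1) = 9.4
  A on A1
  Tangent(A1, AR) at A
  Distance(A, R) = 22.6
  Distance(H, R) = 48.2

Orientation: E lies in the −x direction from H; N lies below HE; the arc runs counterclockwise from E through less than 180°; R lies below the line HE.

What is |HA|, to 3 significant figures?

40.2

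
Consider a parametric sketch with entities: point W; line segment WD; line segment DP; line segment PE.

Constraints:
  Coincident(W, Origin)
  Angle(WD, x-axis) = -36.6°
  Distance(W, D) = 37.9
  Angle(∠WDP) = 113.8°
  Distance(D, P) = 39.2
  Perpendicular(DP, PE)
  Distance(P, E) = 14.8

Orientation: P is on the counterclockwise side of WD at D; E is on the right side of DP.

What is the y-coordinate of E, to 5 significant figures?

-16.103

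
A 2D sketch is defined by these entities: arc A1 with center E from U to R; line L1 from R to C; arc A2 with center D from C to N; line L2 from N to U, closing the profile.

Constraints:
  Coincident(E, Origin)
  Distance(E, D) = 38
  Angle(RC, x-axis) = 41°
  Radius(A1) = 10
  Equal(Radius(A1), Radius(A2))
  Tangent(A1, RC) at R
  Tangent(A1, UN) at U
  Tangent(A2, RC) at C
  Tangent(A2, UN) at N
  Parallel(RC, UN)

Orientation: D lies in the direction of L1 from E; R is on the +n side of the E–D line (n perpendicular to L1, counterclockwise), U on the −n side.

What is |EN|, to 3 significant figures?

39.3

Tangency of A1 to both parallel lines with radius 10.0 puts R and U at E ± 10.0·n: R = (-6.56, 7.55), U = (6.56, -7.55). Equal radii place C and N the same way about D: C = D + 10.0·n = (22.1, 32.5), N = D − 10.0·n = (35.2, 17.4). Then |EN| = |N − E| = 39.3.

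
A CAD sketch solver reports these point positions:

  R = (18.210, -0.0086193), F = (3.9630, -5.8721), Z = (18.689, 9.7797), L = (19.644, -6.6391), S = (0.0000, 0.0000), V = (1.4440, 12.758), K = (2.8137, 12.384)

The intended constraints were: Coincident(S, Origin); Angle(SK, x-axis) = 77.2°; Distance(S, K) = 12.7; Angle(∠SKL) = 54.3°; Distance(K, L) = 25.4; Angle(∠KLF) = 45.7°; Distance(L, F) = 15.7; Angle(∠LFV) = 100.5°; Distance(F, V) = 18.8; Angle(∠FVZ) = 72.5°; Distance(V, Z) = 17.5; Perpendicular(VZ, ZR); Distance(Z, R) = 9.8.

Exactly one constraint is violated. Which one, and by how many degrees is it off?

Perpendicular(VZ, ZR) — off by 7.00°.

S = (0.00, 0.00) ✓; SK at 77.20° ✓; |SK| = 12.70 ✓; ∠SKL = 54.30° ✓; |KL| = 25.40 ✓; ∠KLF = 45.70° ✓; |LF| = 15.70 ✓; ∠LFV = 100.5° ✓; |FV| = 18.80 ✓; ∠FVZ = 72.50° ✓; |VZ| = 17.50 ✓; ∠(VZ, ZR) = 83.00° ✗; |ZR| = 9.800 ✓.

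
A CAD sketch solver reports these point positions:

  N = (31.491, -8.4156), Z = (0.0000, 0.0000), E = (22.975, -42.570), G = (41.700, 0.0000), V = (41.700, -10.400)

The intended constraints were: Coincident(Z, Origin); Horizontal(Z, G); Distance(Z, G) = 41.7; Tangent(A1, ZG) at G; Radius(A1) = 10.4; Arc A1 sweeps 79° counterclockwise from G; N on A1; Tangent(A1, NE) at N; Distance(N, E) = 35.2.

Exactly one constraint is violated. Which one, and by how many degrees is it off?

Tangent(A1, NE) at N — off by 3.00°.

Z = (0.00, 0.00) ✓; Z.y = 0.00, G.y = 0.00 ✓; |ZG| = 41.70 ✓; ∠(VG, GZ) = 90.00° ✓; |VG| = 10.40 ✓; bearing(V→N) − bearing(V→G) = 79.00° ✓; |VN| = 10.40 ✓; ∠(VN, NE) = 93.00° ✗; |NE| = 35.20 ✓.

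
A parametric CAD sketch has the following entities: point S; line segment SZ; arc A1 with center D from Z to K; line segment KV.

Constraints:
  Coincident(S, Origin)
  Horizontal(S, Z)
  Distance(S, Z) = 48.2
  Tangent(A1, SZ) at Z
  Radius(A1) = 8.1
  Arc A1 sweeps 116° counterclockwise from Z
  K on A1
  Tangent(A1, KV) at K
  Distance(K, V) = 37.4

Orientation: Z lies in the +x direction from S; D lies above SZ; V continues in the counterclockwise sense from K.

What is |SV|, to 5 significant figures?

59.805

S is at the origin; SZ is horizontal with |SZ| = 48.2 and Z on the +x side, so Z = (48.200, 0.0000). Since A1 is tangent to SZ there, DZ ⟂ SZ, so D = Z + (0, 8.1) = (48.200, 8.1000). On A1, Z sits at bearing -90° from D; a 116° counterclockwise sweep puts K at bearing 26°, so K = D + 8.1·(cos 26°, sin 26°) = (55.480, 11.651). Tangency of A1 to KV means the radius DK is perpendicular to KV, so KV runs along (−sin 26°, cos 26°); with |KV| = 37.4, V = (39.085, 45.266). Then |SV| = |V − S| = 59.805.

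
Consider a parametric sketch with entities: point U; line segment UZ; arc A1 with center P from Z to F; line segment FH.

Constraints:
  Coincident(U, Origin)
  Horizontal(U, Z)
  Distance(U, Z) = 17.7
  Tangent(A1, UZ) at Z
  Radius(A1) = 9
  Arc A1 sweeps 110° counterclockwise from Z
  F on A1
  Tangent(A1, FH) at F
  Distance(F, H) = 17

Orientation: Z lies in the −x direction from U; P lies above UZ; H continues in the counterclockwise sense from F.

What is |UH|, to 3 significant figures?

31.8

On A1, Z sits at bearing -90° from P; a 110° counterclockwise sweep puts F at bearing 20°, so F = P + 9.0·(cos 20°, sin 20°) = (-9.24, 12.1). A1 meets FH tangentially, so PF is at right angles to FH, so FH runs along (−sin 20°, cos 20°); with |FH| = 17.0, H = (-15.1, 28.1). Then |UH| = |H − U| = 31.8.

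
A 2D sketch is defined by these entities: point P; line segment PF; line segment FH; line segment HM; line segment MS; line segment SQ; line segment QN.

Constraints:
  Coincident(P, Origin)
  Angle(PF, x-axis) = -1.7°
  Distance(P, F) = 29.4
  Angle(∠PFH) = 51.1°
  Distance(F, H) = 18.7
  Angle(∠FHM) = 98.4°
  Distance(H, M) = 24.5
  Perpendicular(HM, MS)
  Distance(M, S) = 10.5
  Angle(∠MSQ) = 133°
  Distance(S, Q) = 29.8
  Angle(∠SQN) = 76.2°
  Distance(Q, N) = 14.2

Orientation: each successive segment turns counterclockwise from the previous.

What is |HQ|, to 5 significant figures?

30.942

P is at the origin; PF runs at -1.7° with length 29.4, so F = (29.387, -0.87219). ∠PFH = 51.1° gives FH at 127.20° from the x-axis; with |FH| = 18.7, H = (18.081, 14.023). ∠FHM = 98.4° gives HM at -151.20° from the x-axis; with |HM| = 24.5, M = (-3.3885, 2.2200). The perpendicularity gives MS at right angles to HM, so MS runs at -61.200°; with |MS| = 10.5, S = (1.6700, -6.9813). ∠MSQ = 133.0° gives SQ at -14.200° from the x-axis; with |SQ| = 29.8, Q = (30.559, -14.291). Then |HQ| = |Q − H| = 30.942.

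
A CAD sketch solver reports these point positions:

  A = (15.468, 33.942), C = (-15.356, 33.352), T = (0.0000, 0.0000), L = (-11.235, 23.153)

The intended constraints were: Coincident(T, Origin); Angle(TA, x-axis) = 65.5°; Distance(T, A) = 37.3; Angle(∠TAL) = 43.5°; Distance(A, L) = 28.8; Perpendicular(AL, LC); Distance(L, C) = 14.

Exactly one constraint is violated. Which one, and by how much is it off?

Distance(L, C) = 14 — off by 3.00.

T = (0.00, 0.00) ✓; TA at 65.50° ✓; |TA| = 37.30 ✓; ∠TAL = 43.50° ✓; |AL| = 28.80 ✓; ∠(AL, LC) = 90.00° ✓; |LC| = 11.00 ✗.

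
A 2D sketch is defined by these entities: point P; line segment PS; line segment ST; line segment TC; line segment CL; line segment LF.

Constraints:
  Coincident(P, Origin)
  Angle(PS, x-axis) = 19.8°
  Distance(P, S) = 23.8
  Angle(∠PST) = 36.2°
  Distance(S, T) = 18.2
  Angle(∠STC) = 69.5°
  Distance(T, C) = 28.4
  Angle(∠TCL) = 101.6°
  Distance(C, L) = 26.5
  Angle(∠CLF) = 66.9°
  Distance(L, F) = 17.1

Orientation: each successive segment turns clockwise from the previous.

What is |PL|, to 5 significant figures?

38.081

∠STC = 69.5° gives TC at 125.50° from the x-axis; with |TC| = 28.4, C = (-4.2763, 16.094). ∠TCL = 101.6° gives CL at 47.100° from the x-axis; with |CL| = 26.5, L = (13.763, 35.507). Then |PL| = |L − P| = 38.081.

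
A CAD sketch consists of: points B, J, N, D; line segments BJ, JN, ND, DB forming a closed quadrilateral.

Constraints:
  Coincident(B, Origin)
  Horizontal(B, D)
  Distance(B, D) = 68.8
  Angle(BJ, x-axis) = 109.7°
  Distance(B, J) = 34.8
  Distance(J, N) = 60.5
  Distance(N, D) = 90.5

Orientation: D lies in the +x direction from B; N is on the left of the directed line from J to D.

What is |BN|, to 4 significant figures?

84.07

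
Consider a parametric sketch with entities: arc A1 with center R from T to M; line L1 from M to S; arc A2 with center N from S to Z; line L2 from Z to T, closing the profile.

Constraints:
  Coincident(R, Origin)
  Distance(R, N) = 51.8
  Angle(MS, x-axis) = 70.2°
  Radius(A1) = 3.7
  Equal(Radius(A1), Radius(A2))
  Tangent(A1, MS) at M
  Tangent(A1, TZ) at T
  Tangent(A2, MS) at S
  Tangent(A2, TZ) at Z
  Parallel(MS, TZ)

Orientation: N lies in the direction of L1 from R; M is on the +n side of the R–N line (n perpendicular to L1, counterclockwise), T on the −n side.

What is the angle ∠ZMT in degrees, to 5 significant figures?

81.870°

Tangency of A1 to both parallel lines with radius 3.7 puts M and T at R ± 3.7·n: M = (-3.4813, 1.2533), T = (3.4813, -1.2533). Equal radii place S and Z the same way about N: S = N + 3.7·n = (14.065, 49.991), Z = N − 3.7·n = (21.028, 47.484). Then cos ∠ZMT = MZ·MT / (|MZ||MT|), giving 81.870°.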